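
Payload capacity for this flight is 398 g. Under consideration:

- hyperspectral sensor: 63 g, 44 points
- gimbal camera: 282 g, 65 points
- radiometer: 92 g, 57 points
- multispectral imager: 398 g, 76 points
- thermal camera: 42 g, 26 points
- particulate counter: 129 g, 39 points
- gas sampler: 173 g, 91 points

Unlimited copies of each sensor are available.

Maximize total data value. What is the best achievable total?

The ratio ordering already packs tightly: 6×hyperspectral sensor, 378 g, 264.
No other feasible combination exceeds 264.

264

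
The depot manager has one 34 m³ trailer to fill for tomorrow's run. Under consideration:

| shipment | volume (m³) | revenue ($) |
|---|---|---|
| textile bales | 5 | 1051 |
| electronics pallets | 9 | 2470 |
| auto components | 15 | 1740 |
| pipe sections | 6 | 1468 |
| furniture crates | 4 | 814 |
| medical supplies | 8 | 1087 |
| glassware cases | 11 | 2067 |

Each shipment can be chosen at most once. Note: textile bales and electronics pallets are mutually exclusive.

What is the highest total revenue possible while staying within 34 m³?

7092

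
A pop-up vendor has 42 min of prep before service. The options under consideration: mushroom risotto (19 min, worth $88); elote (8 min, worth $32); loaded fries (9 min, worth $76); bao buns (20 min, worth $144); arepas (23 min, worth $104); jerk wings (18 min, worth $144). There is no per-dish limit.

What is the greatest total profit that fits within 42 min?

Taking 4×loaded fries: 36 min used, 304 in profit.
The spare 6 min is too small for any remaining dish, and no exchange beats 304.

304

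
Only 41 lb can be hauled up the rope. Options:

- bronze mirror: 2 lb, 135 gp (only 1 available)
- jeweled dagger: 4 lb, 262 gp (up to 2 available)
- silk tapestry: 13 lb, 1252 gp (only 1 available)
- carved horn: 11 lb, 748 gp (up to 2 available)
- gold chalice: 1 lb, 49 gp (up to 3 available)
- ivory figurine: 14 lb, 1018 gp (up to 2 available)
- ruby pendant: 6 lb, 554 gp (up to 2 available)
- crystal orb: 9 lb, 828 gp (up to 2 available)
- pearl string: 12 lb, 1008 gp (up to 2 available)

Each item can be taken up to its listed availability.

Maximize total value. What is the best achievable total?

3724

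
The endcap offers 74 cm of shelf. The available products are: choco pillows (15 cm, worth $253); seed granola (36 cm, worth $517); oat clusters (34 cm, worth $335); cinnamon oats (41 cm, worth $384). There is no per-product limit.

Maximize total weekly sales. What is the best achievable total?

1034

Density check — choco pillows 16.87, seed granola 14.36, oat clusters 9.85 are the best per cm.
Filling by ratio: 4×choco pillows for 1012, with 14 cm left unused.
Replace 4×choco pillows with 2×seed granola: the trade gains 22 net, giving 1034 at 72 cm.
Every other selection either busts 74 cm or fails to beat 1034.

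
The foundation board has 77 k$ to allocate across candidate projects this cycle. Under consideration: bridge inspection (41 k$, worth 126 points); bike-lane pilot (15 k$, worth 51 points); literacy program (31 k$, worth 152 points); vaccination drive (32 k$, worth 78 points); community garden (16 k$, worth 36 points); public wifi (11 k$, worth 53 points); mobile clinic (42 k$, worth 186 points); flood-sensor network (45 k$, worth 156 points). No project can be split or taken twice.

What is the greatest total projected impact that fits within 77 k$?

338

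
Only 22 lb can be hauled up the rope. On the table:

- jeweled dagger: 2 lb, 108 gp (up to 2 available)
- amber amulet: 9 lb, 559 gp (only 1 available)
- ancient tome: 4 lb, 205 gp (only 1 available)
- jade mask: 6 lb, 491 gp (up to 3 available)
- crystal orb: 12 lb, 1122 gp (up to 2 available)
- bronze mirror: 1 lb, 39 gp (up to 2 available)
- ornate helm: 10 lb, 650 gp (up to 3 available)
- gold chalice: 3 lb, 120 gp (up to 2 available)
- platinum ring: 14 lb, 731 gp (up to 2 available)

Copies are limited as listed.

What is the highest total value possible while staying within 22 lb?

1829

By value per lb: crystal orb 93.50, jade mask 81.83, ornate helm 65.00 lead.
2×jeweled dagger + jade mask + crystal orb uses 22 of the 22 lb and totals 1829.
Every other selection either busts 22 lb or exceeds an availability limit or fails to beat 1829.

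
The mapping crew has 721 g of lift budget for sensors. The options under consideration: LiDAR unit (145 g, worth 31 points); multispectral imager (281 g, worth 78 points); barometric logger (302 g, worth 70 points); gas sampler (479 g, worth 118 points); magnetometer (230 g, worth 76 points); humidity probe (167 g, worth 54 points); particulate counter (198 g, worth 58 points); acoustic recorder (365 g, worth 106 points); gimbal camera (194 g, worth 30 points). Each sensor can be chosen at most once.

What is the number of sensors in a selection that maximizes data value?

3

Best achievable data value is 212.
For example multispectral imager + magnetometer + particulate counter achieves it, using 709 g.
Any selection reaching 212 contains exactly 3 sensors.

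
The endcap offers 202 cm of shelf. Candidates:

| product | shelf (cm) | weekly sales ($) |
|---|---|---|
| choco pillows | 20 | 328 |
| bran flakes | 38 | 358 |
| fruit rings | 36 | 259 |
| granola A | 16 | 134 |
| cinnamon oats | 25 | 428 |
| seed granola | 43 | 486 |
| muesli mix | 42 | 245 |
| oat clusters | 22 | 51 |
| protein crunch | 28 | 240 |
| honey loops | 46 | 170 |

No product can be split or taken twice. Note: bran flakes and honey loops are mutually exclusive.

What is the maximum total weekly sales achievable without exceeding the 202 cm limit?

2099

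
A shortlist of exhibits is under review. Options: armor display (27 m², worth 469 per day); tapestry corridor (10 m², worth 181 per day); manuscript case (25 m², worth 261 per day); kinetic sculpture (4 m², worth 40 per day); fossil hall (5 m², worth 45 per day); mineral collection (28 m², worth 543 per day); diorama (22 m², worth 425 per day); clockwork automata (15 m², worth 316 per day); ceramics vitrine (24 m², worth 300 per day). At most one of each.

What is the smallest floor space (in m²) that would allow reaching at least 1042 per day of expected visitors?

57

Minimise m² subject to total expected visitors ≥ 1042.
tapestry corridor + kinetic sculpture + mineral collection + clockwork automata: 1080 expected visitors at 57 m².
Below 57 m² the best achievable stays under 1042.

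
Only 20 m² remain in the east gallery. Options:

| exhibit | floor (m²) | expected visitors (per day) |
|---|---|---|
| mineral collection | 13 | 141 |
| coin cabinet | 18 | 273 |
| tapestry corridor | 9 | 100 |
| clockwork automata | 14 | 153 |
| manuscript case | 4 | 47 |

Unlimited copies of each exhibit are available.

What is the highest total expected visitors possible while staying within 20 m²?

The ratio ordering already packs tightly: coin cabinet, 18 m², 273.

273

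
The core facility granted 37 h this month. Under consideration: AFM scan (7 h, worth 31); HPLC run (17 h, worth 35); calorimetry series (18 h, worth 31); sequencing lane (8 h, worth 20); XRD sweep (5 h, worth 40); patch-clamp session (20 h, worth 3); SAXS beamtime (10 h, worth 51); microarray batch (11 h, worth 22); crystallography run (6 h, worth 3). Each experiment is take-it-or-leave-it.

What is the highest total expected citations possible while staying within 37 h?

AFM scan + sequencing lane + XRD sweep + SAXS beamtime + crystallography run uses 36 of the 37 h and totals 145.
An exhaustive check of the 512 subsets confirms 145.

145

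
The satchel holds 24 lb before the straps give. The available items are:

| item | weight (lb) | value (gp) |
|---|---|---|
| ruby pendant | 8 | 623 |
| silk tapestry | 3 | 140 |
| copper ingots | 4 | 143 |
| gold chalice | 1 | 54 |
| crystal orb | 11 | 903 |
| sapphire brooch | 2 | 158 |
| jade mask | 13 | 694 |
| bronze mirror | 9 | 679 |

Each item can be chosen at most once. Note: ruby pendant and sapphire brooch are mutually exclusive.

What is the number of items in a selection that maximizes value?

Optimal total is 1794.
For example gold chalice + crystal orb + sapphire brooch + bronze mirror achieves it, using 23 lb.
All optima have 4 items.

4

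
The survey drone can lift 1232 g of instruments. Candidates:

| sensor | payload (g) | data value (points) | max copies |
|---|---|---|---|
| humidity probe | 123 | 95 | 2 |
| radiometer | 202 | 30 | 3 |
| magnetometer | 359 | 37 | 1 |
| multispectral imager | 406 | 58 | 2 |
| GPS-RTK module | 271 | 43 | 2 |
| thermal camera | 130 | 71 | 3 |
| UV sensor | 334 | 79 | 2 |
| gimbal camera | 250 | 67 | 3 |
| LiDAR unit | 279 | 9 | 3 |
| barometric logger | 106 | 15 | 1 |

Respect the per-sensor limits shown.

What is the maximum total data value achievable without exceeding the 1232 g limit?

By data value per g: humidity probe 0.77, thermal camera 0.55, gimbal camera 0.27, UV sensor 0.24 lead.
Taking the top-ratio sensors first gives 2×humidity probe + 3×thermal camera + 2×gimbal camera for 537 (1136 g).
The 250 g tied up in gimbal camera is better spent on UV sensor — total rises to 549 (1220 g).
The spare 12 g is too small for any remaining sensor, and no exchange beats 549.

549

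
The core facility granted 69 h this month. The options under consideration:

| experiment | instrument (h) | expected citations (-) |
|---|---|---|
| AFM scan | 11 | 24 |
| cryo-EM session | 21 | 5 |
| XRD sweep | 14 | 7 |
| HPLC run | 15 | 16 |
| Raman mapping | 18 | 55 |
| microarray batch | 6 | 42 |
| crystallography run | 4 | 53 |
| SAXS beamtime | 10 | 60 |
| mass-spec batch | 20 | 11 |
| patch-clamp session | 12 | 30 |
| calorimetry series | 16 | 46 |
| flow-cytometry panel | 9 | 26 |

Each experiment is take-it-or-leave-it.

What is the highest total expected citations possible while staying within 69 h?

Density check — crystallography run 13.25, microarray batch 7.00, SAXS beamtime 6.00, Raman mapping 3.06 are the best per h.
Taking the top-ratio experiments first gives Raman mapping + microarray batch + crystallography run + SAXS beamtime + calorimetry series + flow-cytometry panel for 282 (63 h).
Dropping flow-cytometry panel frees 9 h; slotting in patch-clamp session (12 h) lifts the total to 286 at 66 h.
The spare 3 h is too small for any remaining experiment, and no exchange beats 286.

286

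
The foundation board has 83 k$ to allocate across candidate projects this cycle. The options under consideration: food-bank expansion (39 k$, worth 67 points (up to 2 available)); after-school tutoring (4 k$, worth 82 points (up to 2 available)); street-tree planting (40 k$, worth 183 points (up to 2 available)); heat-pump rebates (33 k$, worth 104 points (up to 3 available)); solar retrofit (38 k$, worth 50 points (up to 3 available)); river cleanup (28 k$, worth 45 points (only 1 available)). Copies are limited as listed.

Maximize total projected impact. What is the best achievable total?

451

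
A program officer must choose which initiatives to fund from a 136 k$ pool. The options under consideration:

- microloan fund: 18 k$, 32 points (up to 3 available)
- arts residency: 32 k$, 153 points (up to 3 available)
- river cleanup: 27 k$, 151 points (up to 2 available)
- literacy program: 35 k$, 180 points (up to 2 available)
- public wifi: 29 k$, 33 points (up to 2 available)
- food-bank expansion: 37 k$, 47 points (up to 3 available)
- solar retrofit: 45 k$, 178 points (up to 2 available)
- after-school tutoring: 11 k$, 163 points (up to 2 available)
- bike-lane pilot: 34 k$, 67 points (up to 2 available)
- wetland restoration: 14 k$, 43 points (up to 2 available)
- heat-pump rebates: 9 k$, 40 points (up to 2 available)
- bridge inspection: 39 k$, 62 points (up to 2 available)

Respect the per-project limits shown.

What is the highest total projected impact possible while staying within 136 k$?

891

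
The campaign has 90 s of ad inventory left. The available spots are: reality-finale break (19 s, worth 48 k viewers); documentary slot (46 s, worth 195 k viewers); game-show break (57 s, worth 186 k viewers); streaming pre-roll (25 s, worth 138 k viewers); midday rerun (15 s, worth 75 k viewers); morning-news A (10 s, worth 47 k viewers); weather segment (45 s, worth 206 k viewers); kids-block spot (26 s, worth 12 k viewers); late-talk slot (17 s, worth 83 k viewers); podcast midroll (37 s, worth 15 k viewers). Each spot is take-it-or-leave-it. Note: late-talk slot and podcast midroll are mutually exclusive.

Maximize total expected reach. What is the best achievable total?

427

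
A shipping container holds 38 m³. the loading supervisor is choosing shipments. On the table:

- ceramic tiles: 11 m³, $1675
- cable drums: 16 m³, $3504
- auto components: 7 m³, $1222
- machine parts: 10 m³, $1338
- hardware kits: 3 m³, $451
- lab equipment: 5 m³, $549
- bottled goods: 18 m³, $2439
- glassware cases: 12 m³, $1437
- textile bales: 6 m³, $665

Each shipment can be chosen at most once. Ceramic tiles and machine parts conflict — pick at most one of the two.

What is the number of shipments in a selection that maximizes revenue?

4

Optimal total is 6852.
One optimal bundle: ceramic tiles + cable drums + auto components + hardware kits (37 m³).
Any selection reaching 6852 contains exactly 4 shipments.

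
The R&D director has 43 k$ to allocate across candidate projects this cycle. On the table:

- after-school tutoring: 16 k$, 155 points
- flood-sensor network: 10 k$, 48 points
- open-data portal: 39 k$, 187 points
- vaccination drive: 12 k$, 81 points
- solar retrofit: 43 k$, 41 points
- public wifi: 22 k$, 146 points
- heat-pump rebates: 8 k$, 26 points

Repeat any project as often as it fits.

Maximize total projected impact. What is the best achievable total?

2×after-school tutoring + flood-sensor network uses 42 of the 43 k$ and totals 358.

358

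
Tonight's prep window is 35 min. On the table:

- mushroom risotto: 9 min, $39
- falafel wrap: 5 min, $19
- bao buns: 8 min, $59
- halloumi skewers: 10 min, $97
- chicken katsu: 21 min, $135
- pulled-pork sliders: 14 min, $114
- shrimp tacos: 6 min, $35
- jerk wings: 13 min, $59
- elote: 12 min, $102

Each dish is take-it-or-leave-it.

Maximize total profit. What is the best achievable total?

277

Ranking by ratio (profit/min): halloumi skewers 9.70, elote 8.50, pulled-pork sliders 8.14.
The ratio ordering already packs tightly: falafel wrap + bao buns + halloumi skewers + elote, 35 min, 277.
Runner-up bao buns + pulled-pork sliders + elote tops out at 275.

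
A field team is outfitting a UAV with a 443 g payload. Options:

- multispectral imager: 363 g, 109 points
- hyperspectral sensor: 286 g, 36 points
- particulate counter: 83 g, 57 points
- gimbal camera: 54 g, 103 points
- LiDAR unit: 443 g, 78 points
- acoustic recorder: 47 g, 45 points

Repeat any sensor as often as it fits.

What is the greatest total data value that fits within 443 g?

824

Ranking by ratio (data value/g): gimbal camera 1.91, acoustic recorder 0.96, particulate counter 0.69, multispectral imager 0.30.
Taking 8×gimbal camera: 432 g used, 824 in data value.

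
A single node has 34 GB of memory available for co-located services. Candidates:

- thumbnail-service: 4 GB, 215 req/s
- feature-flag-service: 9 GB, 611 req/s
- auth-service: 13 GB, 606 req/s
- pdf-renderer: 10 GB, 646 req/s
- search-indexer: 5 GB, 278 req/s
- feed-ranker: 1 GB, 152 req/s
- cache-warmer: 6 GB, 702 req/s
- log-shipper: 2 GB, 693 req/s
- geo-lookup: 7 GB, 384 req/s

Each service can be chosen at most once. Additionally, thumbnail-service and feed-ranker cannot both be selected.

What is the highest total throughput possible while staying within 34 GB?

Density check — log-shipper 346.50, feed-ranker 152.00, cache-warmer 117.00 are the best per GB.
Best packing: feature-flag-service + pdf-renderer + search-indexer + feed-ranker + cache-warmer + log-shipper — 33 GB, 3082 total.
Every other selection either busts 34 GB or breaks a pairing rule or fails to beat 3082.

3082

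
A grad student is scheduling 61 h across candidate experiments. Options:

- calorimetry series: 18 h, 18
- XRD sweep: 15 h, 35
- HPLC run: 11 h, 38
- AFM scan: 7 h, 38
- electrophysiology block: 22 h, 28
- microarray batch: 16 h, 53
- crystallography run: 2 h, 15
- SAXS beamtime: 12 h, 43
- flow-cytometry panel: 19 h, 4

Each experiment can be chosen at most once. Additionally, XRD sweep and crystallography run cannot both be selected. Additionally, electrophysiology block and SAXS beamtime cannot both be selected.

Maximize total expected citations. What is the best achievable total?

Density check — crystallography run 7.50, AFM scan 5.43, SAXS beamtime 3.58 are the best per h.
Greedy by ratio would take HPLC run + AFM scan + microarray batch + crystallography run + SAXS beamtime: 48 h used, total 187.
Replace crystallography run with XRD sweep: the trade gains 20 net, giving 207 at 61 h.
That's the maximum — no feasible swap from here does better than 207.

207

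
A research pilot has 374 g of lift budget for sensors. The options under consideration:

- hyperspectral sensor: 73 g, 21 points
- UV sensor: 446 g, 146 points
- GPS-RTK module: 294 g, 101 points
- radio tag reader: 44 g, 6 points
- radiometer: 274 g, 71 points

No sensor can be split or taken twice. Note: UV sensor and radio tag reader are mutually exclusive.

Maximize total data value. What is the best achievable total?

Taking hyperspectral sensor + GPS-RTK module: 367 g used, 122 in data value.
Next best is GPS-RTK module + radio tag reader at 107 (338 g) — short by 15.

122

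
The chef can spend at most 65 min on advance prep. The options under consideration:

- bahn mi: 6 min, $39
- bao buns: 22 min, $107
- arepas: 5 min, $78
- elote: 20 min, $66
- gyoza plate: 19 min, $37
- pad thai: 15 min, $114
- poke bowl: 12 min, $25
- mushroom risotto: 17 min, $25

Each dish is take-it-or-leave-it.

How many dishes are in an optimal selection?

4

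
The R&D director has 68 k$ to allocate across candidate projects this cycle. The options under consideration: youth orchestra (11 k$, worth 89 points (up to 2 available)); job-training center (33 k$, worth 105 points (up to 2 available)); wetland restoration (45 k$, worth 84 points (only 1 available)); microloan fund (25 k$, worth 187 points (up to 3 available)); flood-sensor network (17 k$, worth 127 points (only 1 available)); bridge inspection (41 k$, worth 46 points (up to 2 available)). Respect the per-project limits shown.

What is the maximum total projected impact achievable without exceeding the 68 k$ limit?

A density-first pass picks 2×youth orchestra + microloan fund + flood-sensor network — 492 at 64 k$.
The 22 k$ tied up in 2×youth orchestra is better spent on microloan fund — total rises to 501 (67 k$).
The spare 1 k$ is too small for any remaining project, and no exchange beats 501.

501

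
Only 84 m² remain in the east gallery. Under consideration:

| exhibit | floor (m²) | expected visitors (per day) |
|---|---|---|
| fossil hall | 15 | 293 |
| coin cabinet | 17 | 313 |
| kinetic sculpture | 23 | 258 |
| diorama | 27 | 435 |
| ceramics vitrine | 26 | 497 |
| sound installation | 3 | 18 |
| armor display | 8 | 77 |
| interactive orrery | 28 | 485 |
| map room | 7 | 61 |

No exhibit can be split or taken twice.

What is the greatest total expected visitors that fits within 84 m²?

Taking the top-ratio exhibits first gives fossil hall + coin cabinet + kinetic sculpture + ceramics vitrine + sound installation for 1379 (84 m²).
But diorama + ceramics vitrine + sound installation + interactive orrery fits in 84 m² and reaches 1435.

1435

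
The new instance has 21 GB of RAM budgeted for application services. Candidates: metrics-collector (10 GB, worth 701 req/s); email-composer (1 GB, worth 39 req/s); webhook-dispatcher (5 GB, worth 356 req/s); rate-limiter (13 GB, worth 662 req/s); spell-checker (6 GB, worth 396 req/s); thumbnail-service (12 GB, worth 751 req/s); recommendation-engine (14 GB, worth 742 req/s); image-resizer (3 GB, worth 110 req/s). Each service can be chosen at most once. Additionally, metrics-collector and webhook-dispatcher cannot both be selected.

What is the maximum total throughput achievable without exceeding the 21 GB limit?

1257

Spell-checker + thumbnail-service + image-resizer uses 21 of the 21 GB and totals 1257.
Every other selection either busts 21 GB or breaks a pairing rule or fails to beat 1257.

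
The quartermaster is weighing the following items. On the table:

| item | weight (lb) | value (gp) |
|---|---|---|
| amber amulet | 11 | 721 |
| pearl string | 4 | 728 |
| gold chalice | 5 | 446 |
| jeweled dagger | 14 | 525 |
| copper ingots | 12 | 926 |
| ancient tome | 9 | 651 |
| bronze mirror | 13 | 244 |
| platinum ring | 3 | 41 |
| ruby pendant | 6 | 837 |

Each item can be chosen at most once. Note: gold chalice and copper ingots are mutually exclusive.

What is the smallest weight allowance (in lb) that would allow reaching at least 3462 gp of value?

42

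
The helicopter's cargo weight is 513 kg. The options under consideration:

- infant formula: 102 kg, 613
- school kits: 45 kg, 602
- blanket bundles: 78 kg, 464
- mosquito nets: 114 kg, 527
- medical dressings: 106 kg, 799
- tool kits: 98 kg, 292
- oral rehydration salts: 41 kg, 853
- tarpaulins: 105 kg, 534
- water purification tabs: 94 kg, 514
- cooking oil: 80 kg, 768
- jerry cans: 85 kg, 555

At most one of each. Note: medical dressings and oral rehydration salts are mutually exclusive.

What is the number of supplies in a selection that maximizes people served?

Optimal total is 3925.
One optimal bundle: infant formula + school kits + oral rehydration salts + tarpaulins + cooking oil + jerry cans (458 kg).
Any selection reaching 3925 contains exactly 6 supplies.

6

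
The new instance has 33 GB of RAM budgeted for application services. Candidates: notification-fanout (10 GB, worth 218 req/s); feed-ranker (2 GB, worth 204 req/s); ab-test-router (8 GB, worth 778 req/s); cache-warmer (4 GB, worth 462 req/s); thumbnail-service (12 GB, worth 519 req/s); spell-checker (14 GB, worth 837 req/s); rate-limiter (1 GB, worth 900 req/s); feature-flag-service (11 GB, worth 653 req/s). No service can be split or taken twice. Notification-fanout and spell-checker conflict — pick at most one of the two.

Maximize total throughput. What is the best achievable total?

Density check — rate-limiter 900.00, cache-warmer 115.50, feed-ranker 102.00, ab-test-router 97.25 are the best per GB.
Feed-ranker + ab-test-router + cache-warmer + spell-checker + rate-limiter uses 29 of the 33 GB and totals 3181.

3181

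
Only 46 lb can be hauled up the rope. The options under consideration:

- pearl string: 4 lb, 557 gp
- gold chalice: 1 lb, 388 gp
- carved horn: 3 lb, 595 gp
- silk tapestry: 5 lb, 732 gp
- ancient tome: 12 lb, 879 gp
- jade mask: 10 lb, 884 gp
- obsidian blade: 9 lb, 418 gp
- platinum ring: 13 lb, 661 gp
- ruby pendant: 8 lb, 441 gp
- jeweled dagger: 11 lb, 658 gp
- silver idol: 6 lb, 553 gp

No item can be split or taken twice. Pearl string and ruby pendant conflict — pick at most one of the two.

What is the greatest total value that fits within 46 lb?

Greedy by ratio would take pearl string + gold chalice + carved horn + silk tapestry + ancient tome + jade mask + silver idol: 41 lb used, total 4588.
Dropping silver idol frees 6 lb; slotting in jeweled dagger (11 lb) lifts the total to 4693 at 46 lb.

4693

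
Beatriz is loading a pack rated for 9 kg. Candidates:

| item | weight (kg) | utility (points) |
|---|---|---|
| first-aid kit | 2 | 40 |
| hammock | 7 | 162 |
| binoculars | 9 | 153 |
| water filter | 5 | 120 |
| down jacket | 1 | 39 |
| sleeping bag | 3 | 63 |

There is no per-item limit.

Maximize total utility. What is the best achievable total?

Taking 9×down jacket: 9 kg used, 351 in utility.
No other feasible combination exceeds 351.

351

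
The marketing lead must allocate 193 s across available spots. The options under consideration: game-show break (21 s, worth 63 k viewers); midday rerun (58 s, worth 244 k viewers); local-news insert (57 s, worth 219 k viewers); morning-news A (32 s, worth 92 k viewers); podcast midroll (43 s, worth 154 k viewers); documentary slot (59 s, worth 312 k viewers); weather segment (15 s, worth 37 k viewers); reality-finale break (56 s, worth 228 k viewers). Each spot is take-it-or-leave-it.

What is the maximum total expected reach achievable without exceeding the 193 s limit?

The ratio heuristic lands on midday rerun + documentary slot + weather segment + reality-finale break (821) but leaves 5 s idle.
Dropping midday rerun and weather segment frees 73 s; slotting in game-show break + local-news insert (78 s) lifts the total to 822 at 193 s.
Every other selection either busts 193 s or fails to beat 822.

822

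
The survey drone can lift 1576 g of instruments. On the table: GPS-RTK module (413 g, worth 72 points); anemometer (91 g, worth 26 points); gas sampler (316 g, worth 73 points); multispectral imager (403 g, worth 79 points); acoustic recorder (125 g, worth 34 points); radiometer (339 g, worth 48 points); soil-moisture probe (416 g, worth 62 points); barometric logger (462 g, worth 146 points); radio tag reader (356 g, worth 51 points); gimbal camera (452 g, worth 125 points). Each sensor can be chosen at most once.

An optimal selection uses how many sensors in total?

5

Optimal total is 410.
One optimal bundle: anemometer + multispectral imager + acoustic recorder + barometric logger + gimbal camera (1533 g).
All optima have 5 sensors.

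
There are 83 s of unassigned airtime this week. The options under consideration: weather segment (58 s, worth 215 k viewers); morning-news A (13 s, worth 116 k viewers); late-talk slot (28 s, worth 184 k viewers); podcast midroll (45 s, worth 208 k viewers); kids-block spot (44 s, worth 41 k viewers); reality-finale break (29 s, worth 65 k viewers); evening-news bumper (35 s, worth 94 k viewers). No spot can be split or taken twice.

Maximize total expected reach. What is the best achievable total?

394

Taking morning-news A + late-talk slot + evening-news bumper: 76 s used, 394 in expected reach.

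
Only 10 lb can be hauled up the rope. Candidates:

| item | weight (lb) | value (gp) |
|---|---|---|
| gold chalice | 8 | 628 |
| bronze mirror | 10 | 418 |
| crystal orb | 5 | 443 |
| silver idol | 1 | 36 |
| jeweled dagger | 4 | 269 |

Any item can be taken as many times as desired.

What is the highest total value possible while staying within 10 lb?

886

Density check — crystal orb 88.60, gold chalice 78.50, jeweled dagger 67.25, bronze mirror 41.80 are the best per lb.
2×crystal orb uses 10 of the 10 lb and totals 886.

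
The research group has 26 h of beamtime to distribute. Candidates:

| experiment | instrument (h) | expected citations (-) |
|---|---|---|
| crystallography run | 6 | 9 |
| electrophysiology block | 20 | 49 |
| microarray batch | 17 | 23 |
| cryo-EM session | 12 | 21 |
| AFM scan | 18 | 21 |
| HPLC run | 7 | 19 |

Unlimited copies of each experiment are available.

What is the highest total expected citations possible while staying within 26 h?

59

Greedy by ratio would take 3×HPLC run: 21 h used, total 57.
The 7 h tied up in HPLC run is better spent on cryo-EM session — total rises to 59 (26 h).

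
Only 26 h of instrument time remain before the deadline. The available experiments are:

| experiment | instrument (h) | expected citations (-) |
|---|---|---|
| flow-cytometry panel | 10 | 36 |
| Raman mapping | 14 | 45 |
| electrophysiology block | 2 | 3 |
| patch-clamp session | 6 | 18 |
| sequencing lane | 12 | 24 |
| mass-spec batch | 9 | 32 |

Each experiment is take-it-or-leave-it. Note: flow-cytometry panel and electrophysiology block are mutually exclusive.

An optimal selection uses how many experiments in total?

3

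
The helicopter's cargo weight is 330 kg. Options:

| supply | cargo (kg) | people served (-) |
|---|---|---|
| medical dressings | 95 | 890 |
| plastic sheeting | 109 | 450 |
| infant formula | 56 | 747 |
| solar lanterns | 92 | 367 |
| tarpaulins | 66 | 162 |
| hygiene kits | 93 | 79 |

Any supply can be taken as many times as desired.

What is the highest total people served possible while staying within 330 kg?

3878

The ratio heuristic lands on 5×infant formula (3735) but leaves 50 kg idle.
Dropping infant formula frees 56 kg; slotting in medical dressings (95 kg) lifts the total to 3878 at 319 kg.
The spare 11 kg is too small for any remaining supply, and no exchange beats 3878.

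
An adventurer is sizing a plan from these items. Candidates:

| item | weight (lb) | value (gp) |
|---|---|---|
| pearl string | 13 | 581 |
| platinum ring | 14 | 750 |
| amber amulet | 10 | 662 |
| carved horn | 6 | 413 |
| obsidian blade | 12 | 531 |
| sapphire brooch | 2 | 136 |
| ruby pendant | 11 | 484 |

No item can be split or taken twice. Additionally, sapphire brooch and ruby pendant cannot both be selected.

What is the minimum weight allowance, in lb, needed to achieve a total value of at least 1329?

24

Minimise lb subject to total value ≥ 1329.
platinum ring + amber amulet: 1412 value at 24 lb.
No combination under 24 lb hits 1329.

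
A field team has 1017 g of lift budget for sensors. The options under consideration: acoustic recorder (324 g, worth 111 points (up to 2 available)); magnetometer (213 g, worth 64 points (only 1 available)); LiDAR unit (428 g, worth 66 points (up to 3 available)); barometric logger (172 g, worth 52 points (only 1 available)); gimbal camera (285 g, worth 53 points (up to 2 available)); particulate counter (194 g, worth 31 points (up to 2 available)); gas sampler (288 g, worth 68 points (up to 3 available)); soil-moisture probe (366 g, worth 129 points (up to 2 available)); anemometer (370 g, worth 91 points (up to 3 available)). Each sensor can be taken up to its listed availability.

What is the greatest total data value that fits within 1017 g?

Taking the top-ratio sensors first gives barometric logger + 2×soil-moisture probe for 310 (904 g).
Replace barometric logger and soil-moisture probe with 2×acoustic recorder: the trade gains 41 net, giving 351 at 1014 g.
No other feasible combination exceeds 351.

351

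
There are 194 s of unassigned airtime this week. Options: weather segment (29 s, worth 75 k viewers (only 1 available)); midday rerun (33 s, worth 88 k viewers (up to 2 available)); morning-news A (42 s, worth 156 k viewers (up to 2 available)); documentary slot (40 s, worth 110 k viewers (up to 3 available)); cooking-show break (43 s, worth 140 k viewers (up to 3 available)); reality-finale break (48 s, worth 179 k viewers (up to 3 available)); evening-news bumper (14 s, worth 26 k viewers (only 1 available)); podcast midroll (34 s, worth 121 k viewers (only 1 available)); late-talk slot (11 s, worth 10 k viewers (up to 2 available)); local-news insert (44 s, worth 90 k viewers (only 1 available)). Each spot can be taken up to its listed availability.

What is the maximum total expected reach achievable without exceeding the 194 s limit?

Ranking by ratio (expected reach/s): reality-finale break 3.73, morning-news A 3.71, podcast midroll 3.56, cooking-show break 3.26.
A density-first pass picks morning-news A + 3×reality-finale break — 693 at 186 s.
Dropping reality-finale break frees 48 s; slotting in morning-news A + evening-news bumper (56 s) lifts the total to 696 at 194 s.
That's the maximum — no swap from here does better than 696.

696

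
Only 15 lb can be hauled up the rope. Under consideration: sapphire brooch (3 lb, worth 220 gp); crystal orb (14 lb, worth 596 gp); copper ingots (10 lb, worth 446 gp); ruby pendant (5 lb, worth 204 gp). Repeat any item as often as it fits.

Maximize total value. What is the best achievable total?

1100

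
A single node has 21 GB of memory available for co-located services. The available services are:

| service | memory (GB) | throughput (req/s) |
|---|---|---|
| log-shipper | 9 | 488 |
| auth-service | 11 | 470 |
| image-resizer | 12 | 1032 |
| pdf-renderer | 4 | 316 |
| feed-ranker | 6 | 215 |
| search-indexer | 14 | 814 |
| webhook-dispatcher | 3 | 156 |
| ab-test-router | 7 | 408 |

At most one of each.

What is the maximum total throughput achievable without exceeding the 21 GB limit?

By throughput per GB: image-resizer 86.00, pdf-renderer 79.00, ab-test-router 58.29 lead.
Taking the top-ratio services first gives image-resizer + pdf-renderer + webhook-dispatcher for 1504 (19 GB).
The 7 GB tied up in pdf-renderer and webhook-dispatcher is better spent on log-shipper — total rises to 1520 (21 GB).

1520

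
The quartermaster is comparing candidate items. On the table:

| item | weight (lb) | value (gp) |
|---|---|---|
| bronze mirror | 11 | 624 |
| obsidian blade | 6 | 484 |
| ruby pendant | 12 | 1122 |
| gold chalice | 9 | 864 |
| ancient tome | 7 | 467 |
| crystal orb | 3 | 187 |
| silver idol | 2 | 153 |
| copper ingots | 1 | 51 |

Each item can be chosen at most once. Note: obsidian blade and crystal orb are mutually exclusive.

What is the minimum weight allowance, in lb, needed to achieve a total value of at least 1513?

Look for the lowest-weight combination reaching 1513.
Taking obsidian blade + ruby pendant gives 1606 (≥ 1513) for 18 lb.
Below 18 lb the best achievable stays under 1513.

18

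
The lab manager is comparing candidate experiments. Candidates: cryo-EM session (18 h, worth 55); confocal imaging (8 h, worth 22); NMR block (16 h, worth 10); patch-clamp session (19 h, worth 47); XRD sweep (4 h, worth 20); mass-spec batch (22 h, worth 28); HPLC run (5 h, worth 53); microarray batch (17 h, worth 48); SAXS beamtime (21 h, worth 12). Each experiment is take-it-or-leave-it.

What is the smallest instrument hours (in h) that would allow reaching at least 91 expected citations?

17

Look for the lowest-instrument combination reaching 91.
confocal imaging + XRD sweep + HPLC run: 95 expected citations at 17 h.
Below 17 h the best achievable stays under 91.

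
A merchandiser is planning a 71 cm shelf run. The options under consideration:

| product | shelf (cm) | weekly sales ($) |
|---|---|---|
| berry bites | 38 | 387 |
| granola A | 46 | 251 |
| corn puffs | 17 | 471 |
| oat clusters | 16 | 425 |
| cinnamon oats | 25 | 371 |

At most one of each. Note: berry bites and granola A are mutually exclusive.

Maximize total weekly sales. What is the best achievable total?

A density-first pass picks corn puffs + oat clusters + cinnamon oats — 1267 at 58 cm.
Dropping cinnamon oats frees 25 cm; slotting in berry bites (38 cm) lifts the total to 1283 at 71 cm.
No other feasible combination exceeds 1283.

1283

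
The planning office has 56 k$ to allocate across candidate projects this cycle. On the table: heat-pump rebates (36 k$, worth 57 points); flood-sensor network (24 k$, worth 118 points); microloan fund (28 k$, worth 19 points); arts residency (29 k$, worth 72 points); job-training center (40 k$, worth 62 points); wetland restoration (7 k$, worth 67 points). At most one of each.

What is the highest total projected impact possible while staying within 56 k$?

190

Ranking by ratio (projected impact/k$): wetland restoration 9.57, flood-sensor network 4.92, arts residency 2.48.
Taking the top-ratio projects first gives flood-sensor network + wetland restoration for 185 (31 k$).
Replace wetland restoration with arts residency: the trade gains 5 net, giving 190 at 53 k$.
An exhaustive check of the 64 subsets confirms 190.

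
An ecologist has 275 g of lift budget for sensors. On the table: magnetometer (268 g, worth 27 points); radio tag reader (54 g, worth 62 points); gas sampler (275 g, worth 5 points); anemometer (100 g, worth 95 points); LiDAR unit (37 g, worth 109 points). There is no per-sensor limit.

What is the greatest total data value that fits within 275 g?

763

Taking 7×LiDAR unit: 259 g used, 763 in data value.
Nothing else within 275 g beats 763.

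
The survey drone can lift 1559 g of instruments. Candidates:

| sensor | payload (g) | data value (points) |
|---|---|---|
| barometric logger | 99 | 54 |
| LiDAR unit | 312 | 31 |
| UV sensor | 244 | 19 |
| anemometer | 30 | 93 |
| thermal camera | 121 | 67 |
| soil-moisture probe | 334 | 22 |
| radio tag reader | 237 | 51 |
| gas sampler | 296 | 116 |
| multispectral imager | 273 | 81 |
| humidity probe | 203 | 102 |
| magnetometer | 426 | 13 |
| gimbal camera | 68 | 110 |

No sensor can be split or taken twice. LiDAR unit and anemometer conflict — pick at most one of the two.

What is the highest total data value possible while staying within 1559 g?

674

Best packing: barometric logger + anemometer + thermal camera + radio tag reader + gas sampler + multispectral imager + humidity probe + gimbal camera — 1327 g, 674 total.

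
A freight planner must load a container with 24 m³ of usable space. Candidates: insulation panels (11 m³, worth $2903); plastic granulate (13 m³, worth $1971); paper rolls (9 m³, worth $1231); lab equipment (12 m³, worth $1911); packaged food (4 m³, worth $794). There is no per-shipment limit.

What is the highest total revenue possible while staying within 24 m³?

Best packing: 2×insulation panels — 22 m³, 5806 total.

5806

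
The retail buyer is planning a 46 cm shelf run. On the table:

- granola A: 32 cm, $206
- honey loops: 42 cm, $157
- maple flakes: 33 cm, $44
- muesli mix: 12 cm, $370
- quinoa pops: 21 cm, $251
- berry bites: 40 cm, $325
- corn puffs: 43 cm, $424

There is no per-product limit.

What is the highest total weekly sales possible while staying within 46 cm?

1110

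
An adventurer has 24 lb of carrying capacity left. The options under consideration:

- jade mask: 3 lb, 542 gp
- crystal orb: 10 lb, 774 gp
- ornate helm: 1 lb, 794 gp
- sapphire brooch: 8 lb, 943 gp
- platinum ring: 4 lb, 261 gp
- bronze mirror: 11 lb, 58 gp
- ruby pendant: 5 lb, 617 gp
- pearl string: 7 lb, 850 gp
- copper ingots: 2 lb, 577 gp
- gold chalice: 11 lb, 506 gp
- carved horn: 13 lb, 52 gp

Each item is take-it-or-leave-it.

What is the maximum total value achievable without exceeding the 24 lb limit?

3781

Ranking by ratio (value/lb): ornate helm 794.00, copper ingots 288.50, jade mask 180.67, ruby pendant 123.40.
Taking the top-ratio items first gives jade mask + ornate helm + platinum ring + ruby pendant + pearl string + copper ingots for 3641 (22 lb).
The 7 lb tied up in jade mask and platinum ring is better spent on sapphire brooch — total rises to 3781 (23 lb).
The closest alternative, jade mask + ornate helm + sapphire brooch + ruby pendant + pearl string, reaches only 3746.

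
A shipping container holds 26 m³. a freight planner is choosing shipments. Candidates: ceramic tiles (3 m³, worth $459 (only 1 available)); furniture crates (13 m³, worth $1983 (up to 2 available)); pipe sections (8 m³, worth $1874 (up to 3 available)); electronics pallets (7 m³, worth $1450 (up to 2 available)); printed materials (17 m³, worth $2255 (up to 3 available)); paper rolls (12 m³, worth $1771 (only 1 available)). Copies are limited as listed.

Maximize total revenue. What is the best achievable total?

Greedy by ratio would take 3×pipe sections: 24 m³ used, total 5622.
The 8 m³ tied up in pipe sections is better spent on ceramic tiles + electronics pallets — total rises to 5657 (26 m³).
Every other selection either busts 26 m³ or exceeds an availability limit or fails to beat 5657.

5657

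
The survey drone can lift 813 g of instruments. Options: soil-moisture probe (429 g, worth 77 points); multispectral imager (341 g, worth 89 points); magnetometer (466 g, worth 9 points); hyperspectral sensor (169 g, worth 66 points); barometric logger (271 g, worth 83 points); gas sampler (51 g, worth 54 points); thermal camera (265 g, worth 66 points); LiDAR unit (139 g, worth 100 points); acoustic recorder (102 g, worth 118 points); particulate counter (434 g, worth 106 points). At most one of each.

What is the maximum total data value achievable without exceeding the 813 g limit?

427

Density check — acoustic recorder 1.16, gas sampler 1.06, LiDAR unit 0.72 are the best per g.
Filling by ratio: hyperspectral sensor + barometric logger + gas sampler + LiDAR unit + acoustic recorder for 421, with 81 g left unused.
Dropping barometric logger frees 271 g; slotting in multispectral imager (341 g) lifts the total to 427 at 802 g.
Next best is hyperspectral sensor + barometric logger + gas sampler + LiDAR unit + acoustic recorder at 421 (732 g) — short by 6.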